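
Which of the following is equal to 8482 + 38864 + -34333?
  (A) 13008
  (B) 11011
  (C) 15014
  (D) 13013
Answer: D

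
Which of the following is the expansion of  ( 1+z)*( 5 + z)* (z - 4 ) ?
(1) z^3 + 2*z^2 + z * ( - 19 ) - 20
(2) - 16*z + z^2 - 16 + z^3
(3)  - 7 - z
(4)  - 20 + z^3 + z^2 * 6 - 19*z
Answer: 1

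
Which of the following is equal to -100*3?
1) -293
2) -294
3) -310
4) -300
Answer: 4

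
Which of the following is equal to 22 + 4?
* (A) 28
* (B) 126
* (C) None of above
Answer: C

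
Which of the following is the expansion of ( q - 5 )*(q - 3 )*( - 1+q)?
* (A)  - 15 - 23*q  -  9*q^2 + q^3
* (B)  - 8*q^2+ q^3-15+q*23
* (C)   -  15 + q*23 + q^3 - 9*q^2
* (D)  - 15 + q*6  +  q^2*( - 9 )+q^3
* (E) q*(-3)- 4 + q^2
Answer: C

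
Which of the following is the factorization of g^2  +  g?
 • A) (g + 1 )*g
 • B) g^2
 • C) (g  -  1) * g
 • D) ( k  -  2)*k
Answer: A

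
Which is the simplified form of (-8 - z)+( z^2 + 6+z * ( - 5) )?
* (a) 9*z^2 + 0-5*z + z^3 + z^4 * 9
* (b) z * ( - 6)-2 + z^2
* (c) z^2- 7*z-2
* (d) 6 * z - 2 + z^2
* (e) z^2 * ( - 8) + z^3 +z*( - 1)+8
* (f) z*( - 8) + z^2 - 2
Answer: b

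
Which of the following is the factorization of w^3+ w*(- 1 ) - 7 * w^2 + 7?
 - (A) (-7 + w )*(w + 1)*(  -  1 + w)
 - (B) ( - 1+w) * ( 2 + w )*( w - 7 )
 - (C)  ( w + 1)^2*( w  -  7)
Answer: A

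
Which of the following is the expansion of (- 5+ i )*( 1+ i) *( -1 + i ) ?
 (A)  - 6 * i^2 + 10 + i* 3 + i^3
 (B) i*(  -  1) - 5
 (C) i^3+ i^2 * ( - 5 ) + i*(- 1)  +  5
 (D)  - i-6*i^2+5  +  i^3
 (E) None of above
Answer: C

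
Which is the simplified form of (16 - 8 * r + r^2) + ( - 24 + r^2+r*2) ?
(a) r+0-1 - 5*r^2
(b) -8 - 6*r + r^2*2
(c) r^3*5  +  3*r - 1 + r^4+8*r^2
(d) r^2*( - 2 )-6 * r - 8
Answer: b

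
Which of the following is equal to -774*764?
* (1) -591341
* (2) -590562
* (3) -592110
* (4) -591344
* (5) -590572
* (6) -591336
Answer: 6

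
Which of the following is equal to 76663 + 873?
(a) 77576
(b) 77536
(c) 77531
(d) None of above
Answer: b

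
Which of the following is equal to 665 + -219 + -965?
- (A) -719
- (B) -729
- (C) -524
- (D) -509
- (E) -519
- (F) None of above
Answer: E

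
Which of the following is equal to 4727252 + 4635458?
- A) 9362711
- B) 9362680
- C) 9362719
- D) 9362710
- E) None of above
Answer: D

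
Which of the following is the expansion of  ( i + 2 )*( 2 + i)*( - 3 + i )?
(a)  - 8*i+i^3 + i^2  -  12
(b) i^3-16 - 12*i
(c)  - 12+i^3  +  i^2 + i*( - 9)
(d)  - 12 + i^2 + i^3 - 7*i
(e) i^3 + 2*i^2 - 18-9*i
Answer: a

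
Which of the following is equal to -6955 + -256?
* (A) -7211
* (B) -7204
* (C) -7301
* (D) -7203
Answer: A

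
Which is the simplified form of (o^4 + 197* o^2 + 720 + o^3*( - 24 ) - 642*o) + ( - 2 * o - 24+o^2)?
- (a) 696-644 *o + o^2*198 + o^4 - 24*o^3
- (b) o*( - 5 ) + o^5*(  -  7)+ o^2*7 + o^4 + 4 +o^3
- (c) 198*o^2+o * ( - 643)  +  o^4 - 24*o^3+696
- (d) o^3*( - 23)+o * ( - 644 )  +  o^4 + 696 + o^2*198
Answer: a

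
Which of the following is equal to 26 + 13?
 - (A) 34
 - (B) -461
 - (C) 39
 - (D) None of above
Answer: C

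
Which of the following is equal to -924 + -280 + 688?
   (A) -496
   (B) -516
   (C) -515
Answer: B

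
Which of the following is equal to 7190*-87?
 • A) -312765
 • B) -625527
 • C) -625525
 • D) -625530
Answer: D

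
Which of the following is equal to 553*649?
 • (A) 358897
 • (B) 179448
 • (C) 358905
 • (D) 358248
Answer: A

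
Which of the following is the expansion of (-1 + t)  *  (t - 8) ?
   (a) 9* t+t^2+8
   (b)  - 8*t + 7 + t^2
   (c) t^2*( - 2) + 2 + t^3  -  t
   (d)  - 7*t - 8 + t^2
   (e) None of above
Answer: e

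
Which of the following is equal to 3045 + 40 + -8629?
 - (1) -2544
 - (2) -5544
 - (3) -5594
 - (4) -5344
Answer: 2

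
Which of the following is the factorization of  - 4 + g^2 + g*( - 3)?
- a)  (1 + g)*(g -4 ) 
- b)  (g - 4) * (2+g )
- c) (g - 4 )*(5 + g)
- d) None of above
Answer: a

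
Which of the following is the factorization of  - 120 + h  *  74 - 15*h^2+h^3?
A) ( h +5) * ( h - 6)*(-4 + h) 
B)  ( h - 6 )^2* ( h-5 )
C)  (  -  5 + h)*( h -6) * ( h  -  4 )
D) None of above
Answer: C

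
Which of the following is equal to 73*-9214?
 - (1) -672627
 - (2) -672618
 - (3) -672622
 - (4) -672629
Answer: 3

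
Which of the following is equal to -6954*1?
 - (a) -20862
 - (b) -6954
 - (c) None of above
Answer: b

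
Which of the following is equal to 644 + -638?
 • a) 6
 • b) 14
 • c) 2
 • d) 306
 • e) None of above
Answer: a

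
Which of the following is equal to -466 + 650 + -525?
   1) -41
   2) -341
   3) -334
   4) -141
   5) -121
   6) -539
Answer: 2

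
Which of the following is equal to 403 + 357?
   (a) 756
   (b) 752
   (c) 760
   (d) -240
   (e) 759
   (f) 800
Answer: c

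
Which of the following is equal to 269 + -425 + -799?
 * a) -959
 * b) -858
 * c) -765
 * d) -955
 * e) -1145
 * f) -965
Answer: d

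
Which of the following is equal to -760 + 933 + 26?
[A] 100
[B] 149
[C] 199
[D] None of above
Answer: C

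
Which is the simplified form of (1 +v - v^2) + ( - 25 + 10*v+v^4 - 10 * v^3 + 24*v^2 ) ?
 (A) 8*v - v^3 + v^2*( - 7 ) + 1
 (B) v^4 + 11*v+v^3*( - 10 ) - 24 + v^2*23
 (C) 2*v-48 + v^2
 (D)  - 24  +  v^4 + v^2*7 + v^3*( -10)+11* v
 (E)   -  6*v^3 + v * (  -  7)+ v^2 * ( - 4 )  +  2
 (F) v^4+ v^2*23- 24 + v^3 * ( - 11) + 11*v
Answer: B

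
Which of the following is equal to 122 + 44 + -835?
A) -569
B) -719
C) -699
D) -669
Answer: D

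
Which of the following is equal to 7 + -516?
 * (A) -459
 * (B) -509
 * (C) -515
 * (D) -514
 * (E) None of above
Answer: B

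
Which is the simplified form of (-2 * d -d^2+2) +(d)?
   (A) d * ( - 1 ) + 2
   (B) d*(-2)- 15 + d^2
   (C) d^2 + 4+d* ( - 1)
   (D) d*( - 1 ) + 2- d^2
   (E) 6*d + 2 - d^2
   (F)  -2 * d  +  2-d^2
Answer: D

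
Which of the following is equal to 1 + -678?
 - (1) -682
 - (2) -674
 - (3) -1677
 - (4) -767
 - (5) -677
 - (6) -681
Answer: 5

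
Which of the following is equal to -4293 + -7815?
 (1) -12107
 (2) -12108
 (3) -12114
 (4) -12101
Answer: 2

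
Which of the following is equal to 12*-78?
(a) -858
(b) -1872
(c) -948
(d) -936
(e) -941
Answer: d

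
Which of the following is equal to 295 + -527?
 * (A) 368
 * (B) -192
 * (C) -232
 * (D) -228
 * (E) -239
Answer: C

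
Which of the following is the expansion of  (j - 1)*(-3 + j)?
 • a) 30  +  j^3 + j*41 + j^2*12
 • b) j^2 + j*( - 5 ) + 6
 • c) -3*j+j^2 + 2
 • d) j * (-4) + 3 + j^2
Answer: d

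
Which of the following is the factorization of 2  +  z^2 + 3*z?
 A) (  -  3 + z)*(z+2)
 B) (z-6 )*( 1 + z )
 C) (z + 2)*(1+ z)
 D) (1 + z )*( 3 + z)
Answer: C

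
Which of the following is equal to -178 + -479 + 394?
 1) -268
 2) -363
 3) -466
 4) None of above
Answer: 4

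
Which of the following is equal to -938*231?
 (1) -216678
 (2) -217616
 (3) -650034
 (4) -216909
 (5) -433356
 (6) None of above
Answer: 1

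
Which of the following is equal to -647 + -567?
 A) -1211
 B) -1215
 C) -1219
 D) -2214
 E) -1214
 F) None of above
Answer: E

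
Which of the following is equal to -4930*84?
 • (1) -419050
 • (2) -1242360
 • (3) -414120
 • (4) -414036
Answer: 3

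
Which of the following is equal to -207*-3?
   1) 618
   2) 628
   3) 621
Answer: 3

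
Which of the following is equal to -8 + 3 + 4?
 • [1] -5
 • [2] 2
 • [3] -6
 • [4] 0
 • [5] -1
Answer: 5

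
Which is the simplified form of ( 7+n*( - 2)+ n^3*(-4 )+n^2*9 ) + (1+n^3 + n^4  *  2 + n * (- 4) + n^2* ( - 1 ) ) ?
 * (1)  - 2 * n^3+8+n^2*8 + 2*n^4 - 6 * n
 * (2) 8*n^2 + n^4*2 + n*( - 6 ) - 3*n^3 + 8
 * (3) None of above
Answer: 2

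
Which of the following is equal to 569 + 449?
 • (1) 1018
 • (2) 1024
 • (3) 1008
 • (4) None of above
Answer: 1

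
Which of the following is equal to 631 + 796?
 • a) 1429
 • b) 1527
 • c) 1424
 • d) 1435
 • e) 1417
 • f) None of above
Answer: f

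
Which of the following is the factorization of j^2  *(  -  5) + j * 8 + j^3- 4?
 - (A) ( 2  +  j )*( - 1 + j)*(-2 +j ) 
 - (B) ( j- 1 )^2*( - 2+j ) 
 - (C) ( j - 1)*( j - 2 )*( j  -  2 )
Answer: C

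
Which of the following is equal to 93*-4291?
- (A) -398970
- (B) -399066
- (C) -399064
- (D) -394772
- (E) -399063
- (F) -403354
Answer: E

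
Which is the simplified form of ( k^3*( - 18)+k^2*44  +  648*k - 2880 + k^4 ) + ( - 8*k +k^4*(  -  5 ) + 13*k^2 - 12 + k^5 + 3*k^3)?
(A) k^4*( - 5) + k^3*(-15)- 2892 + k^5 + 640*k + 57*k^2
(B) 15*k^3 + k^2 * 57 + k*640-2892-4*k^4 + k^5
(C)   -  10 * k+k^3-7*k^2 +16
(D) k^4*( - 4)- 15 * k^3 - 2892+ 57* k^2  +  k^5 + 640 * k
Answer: D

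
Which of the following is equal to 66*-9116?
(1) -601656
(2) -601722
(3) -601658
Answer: 1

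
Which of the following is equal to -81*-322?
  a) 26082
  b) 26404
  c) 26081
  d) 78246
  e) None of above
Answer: a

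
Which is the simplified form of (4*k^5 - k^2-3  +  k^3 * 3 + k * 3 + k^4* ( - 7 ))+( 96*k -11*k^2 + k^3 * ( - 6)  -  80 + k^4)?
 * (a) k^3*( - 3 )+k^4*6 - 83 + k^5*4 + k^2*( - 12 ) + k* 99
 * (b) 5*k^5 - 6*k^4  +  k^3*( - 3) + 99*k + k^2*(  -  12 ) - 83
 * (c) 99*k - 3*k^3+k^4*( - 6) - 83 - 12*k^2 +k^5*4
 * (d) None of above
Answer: c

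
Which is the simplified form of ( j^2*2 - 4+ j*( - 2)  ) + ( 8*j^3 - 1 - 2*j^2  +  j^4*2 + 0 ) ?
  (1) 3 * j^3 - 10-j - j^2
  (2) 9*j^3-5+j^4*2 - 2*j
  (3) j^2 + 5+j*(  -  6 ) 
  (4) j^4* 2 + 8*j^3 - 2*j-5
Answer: 4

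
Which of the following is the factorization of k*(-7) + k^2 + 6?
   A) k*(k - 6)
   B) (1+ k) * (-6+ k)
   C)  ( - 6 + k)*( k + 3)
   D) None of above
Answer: D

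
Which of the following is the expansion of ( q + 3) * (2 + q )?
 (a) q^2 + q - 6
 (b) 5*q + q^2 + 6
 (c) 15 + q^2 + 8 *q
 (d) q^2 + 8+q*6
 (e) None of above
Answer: b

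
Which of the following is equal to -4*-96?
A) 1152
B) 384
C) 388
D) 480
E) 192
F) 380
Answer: B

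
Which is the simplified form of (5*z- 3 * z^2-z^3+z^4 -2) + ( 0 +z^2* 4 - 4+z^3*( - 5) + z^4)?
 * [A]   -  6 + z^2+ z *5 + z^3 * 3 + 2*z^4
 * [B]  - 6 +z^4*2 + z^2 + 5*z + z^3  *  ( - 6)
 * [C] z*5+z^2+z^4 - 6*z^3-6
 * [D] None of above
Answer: B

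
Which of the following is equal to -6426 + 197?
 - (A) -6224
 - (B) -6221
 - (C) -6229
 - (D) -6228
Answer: C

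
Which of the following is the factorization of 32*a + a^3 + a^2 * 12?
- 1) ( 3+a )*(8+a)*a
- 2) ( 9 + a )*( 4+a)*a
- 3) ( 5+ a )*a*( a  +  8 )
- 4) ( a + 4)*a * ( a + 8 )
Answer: 4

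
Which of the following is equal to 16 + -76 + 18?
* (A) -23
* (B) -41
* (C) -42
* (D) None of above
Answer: C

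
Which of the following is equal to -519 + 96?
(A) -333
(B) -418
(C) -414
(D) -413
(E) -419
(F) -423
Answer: F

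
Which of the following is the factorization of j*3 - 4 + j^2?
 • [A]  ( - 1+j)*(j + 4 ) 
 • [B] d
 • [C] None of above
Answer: A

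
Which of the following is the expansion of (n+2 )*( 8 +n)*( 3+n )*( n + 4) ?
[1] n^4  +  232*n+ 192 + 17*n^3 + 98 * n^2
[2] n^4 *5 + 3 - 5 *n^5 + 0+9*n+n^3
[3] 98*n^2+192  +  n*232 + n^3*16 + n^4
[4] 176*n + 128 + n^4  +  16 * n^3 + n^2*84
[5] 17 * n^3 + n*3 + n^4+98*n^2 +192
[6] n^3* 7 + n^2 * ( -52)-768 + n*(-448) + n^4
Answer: 1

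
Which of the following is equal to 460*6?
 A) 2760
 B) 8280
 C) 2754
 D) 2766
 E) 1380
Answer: A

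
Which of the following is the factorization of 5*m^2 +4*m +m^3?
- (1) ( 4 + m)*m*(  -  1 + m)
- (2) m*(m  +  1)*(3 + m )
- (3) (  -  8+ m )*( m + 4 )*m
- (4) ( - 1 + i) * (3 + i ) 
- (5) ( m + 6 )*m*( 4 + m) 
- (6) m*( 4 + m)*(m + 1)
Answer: 6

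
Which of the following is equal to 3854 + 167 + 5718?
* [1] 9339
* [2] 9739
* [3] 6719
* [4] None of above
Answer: 2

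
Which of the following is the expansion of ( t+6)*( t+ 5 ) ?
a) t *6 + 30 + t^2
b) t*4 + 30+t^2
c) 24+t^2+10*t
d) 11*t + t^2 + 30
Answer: d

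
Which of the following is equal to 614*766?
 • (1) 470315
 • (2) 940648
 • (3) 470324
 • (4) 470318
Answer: 3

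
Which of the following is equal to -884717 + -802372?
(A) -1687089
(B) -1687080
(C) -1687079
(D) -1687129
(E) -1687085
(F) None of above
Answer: A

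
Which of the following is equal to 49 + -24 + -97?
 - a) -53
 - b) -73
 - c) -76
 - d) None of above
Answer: d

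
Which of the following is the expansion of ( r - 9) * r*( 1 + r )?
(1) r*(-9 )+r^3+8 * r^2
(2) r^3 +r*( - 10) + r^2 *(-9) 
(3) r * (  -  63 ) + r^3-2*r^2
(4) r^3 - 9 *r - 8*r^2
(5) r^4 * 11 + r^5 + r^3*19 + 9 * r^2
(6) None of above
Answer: 4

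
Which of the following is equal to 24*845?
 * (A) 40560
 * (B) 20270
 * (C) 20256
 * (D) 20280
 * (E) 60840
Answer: D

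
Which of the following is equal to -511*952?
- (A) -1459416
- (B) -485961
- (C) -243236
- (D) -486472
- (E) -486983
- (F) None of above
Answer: D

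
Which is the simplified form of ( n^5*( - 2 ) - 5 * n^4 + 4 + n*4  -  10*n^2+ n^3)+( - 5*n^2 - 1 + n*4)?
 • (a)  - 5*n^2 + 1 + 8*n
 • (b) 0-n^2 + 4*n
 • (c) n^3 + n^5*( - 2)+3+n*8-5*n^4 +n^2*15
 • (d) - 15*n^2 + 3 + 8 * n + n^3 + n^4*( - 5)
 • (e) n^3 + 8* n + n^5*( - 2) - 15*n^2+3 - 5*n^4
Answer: e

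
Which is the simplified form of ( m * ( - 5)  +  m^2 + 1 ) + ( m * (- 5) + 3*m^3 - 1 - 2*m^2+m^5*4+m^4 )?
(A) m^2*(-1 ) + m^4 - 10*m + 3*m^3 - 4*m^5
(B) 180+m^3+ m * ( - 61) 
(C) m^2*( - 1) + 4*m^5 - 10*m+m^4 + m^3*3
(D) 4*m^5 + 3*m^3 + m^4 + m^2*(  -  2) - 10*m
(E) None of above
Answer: C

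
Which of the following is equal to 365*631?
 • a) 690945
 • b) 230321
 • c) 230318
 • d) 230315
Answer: d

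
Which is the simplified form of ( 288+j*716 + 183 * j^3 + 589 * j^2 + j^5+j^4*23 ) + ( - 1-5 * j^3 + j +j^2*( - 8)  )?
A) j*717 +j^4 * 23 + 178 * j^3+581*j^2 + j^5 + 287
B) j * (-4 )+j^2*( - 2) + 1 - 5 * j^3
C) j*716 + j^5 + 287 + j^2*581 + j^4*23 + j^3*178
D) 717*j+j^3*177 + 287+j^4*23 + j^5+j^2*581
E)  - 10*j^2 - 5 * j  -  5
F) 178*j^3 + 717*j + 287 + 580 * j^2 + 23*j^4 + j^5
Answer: A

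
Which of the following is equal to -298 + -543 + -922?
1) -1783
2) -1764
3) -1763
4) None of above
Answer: 3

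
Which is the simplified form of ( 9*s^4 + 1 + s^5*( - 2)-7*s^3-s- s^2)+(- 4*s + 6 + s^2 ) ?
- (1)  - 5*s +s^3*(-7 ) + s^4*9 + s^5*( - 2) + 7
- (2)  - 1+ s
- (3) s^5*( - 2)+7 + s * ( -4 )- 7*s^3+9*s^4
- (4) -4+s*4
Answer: 1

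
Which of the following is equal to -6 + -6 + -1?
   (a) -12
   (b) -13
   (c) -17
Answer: b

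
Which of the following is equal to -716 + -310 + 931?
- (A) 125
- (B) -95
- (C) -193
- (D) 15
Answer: B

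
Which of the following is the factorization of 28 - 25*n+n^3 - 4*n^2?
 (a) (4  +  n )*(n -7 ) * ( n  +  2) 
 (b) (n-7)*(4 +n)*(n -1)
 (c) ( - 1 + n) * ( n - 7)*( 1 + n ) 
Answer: b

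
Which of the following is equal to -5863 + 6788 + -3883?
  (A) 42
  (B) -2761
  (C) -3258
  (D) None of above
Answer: D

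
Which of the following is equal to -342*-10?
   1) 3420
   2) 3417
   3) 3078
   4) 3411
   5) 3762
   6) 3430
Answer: 1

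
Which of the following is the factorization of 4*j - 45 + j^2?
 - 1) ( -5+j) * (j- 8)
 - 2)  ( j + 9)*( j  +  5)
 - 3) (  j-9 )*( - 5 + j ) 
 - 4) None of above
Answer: 4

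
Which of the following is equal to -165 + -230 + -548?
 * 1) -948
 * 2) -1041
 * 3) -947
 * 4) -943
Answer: 4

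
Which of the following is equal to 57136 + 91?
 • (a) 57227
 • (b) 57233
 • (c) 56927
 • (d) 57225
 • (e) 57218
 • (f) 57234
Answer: a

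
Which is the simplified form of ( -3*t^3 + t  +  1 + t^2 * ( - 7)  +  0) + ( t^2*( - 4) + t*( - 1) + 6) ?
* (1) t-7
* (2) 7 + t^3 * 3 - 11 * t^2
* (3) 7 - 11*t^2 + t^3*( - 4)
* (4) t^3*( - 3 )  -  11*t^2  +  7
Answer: 4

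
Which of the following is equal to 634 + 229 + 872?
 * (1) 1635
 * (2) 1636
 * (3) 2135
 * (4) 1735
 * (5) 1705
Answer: 4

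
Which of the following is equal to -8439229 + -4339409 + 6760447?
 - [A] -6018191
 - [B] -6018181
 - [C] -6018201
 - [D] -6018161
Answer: A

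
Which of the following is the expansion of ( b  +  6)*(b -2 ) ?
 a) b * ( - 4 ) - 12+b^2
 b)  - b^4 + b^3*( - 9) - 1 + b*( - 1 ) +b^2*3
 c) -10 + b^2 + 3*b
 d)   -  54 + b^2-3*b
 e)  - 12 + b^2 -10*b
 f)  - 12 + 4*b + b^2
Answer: f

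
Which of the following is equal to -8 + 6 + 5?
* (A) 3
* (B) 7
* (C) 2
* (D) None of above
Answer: A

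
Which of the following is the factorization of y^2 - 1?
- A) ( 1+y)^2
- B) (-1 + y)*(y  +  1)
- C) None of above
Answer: B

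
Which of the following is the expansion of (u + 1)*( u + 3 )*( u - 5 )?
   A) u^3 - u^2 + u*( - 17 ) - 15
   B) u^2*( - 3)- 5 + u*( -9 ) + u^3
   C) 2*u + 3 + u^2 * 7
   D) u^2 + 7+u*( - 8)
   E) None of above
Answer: A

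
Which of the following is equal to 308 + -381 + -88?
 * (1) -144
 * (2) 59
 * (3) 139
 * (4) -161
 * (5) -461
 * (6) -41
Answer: 4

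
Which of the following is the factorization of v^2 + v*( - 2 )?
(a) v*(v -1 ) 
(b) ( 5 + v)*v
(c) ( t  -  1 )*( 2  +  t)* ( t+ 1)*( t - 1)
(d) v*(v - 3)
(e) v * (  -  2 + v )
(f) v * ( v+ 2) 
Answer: e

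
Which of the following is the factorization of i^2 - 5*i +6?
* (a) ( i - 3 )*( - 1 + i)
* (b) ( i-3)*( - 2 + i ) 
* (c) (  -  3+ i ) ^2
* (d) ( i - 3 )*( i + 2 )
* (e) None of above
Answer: b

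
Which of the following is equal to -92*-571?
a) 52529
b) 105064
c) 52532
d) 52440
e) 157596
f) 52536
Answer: c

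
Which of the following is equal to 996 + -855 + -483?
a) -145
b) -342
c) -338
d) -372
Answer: b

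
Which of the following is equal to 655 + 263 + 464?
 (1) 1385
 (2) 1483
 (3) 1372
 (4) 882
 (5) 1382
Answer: 5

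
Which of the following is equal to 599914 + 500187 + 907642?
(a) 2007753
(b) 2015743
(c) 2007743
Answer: c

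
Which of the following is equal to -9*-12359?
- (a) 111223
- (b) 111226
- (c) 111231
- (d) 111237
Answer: c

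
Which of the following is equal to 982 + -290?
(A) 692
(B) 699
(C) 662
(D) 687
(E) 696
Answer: A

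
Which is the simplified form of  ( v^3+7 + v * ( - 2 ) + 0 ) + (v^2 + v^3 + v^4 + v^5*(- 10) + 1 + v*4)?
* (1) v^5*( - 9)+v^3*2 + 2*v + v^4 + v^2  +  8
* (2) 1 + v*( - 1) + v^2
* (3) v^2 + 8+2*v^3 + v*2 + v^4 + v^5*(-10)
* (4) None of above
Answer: 3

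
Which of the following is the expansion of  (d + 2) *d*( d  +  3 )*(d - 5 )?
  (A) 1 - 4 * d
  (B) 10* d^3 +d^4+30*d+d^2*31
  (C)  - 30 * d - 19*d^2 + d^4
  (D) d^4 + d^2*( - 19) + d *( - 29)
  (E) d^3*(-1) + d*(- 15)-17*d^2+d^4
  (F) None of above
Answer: C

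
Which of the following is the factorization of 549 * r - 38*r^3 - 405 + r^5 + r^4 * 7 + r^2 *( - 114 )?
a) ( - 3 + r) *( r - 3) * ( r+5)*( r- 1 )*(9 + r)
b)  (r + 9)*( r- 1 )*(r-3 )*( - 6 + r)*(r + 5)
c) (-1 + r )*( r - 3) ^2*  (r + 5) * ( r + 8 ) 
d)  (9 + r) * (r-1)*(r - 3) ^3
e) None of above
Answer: a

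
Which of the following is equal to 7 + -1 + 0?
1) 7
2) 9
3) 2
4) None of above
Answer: 4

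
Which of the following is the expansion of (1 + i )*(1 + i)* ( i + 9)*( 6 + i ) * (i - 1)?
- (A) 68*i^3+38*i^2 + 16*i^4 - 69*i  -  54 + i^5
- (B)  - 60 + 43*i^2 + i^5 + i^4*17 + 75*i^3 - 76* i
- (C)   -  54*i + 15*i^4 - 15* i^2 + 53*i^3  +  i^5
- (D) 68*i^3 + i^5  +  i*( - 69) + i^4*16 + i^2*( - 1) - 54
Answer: A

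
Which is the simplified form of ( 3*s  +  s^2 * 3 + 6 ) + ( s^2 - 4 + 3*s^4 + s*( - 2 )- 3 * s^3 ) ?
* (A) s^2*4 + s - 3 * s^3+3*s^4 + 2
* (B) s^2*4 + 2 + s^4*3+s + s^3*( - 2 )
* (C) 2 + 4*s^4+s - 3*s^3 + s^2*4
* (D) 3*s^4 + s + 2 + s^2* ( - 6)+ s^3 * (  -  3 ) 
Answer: A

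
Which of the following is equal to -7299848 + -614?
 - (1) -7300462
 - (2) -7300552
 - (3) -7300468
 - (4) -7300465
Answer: 1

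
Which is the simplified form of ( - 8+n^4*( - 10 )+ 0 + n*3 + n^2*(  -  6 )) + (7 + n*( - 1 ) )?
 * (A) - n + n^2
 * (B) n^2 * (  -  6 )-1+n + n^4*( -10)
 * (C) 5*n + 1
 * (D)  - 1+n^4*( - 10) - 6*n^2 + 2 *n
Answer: D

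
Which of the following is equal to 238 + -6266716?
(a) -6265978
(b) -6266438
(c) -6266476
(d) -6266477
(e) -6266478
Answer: e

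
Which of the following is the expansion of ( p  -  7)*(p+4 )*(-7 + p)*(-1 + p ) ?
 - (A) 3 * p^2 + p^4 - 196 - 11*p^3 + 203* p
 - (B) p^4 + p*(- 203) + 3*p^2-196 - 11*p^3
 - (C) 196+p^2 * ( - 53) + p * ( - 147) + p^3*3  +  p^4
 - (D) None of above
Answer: A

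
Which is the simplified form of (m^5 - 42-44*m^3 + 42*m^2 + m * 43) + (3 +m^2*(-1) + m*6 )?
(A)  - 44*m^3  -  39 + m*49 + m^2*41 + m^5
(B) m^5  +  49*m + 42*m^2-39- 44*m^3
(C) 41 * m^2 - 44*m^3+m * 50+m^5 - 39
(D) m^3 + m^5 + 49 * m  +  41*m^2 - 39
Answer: A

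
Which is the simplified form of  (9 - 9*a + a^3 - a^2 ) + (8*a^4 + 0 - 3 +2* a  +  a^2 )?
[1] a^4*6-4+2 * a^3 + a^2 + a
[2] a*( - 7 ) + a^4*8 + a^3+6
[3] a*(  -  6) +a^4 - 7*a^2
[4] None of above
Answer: 2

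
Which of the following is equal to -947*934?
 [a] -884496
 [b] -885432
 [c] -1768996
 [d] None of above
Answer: d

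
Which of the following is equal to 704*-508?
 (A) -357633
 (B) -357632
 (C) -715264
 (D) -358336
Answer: B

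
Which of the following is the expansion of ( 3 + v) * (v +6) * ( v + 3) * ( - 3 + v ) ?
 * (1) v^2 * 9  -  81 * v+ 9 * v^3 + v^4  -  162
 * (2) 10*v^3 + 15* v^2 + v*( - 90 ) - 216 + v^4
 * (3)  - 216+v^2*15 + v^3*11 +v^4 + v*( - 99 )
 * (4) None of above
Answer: 1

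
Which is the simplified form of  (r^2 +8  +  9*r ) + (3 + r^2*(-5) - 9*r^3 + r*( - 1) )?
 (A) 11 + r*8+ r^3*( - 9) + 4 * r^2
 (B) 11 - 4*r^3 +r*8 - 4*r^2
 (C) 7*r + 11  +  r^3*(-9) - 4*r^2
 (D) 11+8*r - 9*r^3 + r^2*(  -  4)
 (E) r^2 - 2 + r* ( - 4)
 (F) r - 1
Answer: D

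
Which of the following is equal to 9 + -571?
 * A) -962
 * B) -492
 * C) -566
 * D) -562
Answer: D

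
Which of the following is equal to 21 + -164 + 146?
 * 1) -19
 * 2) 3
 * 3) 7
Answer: 2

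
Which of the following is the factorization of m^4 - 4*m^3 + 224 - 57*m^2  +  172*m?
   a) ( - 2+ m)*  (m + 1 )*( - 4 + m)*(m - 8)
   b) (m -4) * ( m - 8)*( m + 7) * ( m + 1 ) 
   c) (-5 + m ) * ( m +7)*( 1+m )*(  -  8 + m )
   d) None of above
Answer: b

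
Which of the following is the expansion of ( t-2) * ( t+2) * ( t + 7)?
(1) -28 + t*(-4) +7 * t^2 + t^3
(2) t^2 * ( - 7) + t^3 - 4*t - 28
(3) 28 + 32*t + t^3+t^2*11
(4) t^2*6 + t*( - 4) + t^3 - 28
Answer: 1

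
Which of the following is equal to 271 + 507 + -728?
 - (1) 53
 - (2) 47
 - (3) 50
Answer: 3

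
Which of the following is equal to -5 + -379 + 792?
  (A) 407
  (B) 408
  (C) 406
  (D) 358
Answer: B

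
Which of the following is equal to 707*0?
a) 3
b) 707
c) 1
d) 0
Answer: d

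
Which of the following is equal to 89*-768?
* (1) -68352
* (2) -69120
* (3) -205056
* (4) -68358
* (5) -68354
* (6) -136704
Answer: 1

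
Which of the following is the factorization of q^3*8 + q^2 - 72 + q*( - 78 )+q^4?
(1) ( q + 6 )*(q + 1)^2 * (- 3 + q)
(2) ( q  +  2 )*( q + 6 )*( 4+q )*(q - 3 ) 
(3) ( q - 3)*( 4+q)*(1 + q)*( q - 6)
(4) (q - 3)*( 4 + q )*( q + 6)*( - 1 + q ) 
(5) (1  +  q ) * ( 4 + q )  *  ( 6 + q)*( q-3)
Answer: 5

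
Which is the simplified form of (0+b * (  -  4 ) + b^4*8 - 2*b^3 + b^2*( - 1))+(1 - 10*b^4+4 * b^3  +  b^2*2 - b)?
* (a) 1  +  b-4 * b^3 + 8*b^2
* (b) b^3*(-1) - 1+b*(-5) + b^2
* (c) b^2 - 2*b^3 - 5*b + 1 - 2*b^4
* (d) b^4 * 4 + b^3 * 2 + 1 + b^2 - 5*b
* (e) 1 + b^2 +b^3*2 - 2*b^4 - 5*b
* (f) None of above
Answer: e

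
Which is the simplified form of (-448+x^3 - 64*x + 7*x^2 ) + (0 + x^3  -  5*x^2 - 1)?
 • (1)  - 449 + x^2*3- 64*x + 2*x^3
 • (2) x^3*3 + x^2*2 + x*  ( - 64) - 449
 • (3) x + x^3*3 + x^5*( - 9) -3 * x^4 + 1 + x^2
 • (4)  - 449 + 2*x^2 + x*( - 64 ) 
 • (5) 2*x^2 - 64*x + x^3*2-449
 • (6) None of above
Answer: 5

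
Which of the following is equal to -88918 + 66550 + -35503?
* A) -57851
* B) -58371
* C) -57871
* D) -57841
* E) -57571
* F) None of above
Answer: C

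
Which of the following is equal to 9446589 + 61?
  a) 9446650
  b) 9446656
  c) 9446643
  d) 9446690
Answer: a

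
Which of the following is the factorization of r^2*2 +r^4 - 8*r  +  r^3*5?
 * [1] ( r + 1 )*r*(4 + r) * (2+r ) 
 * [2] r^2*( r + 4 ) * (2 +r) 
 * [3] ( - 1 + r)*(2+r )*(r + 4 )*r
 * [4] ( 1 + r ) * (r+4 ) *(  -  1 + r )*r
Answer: 3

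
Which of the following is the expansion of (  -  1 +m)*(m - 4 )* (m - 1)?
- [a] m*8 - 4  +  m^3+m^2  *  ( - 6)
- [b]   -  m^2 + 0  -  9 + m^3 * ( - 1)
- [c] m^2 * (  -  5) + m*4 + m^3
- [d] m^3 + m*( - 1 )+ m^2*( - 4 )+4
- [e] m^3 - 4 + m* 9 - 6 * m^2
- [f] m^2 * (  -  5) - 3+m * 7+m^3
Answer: e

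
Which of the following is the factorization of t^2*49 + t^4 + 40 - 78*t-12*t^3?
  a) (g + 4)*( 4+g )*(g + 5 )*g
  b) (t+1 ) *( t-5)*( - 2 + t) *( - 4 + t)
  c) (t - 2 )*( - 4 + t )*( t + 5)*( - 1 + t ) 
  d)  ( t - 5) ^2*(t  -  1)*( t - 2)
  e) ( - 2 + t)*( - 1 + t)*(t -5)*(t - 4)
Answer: e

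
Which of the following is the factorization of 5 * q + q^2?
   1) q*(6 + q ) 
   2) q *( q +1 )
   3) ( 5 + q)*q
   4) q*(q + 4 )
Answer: 3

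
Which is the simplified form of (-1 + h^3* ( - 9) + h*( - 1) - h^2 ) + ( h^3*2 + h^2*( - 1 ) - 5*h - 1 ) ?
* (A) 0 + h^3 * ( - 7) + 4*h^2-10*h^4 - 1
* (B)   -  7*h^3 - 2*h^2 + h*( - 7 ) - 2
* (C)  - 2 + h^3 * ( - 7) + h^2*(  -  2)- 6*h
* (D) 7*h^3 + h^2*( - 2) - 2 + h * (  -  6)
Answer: C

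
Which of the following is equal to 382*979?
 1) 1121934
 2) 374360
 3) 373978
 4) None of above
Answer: 3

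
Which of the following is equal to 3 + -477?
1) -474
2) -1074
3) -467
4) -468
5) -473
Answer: 1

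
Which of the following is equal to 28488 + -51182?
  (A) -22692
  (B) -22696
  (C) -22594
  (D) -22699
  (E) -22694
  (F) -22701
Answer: E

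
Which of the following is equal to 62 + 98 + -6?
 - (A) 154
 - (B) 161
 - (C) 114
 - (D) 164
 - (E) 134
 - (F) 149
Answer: A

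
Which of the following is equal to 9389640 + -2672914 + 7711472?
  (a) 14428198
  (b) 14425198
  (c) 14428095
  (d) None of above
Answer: a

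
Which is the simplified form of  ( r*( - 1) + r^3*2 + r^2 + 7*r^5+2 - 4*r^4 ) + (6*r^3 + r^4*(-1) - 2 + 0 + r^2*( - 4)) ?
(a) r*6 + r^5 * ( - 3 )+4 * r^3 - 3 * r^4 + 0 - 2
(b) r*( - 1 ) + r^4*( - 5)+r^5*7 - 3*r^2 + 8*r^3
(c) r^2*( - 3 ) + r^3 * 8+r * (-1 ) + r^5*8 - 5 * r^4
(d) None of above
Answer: b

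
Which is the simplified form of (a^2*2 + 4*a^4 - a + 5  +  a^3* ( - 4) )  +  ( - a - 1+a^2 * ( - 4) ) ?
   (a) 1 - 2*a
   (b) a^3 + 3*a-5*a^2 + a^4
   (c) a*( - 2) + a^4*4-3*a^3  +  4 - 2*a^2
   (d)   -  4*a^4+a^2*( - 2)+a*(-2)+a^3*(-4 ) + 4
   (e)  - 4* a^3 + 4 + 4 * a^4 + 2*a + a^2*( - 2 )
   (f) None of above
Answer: f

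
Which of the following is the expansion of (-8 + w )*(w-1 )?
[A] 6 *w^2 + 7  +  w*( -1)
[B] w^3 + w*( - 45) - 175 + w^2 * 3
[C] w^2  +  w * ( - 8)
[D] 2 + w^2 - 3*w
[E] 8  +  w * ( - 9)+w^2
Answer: E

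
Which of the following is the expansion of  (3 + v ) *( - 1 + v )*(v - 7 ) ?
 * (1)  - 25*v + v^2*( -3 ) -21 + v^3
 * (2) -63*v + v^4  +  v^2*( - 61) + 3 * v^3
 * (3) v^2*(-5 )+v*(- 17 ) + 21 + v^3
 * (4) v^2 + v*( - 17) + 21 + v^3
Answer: 3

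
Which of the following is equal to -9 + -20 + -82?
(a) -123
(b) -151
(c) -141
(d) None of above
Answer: d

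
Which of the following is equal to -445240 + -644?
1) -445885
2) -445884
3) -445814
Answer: 2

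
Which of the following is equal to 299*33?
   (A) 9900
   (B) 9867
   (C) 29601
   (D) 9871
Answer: B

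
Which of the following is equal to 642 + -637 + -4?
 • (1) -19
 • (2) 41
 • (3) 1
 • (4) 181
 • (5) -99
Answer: 3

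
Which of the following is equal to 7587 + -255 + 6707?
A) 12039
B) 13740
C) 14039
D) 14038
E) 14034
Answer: C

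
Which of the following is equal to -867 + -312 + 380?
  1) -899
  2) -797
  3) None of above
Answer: 3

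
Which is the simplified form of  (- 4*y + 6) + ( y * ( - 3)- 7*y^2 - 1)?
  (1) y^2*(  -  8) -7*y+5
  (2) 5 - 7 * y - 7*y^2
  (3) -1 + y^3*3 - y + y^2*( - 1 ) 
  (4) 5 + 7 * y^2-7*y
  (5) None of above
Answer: 2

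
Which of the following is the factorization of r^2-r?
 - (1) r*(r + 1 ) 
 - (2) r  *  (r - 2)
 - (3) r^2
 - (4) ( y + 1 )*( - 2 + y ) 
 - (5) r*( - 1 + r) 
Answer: 5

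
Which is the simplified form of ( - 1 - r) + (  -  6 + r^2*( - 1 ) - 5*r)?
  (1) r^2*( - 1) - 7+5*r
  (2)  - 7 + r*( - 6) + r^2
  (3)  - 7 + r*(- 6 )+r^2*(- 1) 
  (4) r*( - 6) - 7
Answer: 3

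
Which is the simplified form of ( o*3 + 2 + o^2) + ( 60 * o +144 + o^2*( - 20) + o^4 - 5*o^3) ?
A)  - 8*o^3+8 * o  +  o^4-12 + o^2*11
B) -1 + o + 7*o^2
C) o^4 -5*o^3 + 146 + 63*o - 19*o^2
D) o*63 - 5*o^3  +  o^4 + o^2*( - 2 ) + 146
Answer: C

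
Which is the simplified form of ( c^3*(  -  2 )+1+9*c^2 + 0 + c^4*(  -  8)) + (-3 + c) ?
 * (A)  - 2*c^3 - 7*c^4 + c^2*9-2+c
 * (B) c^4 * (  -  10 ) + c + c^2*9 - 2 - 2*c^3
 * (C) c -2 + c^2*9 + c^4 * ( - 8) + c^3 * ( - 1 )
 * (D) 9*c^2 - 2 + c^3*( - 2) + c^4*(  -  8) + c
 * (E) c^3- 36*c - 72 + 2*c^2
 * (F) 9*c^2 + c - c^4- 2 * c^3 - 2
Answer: D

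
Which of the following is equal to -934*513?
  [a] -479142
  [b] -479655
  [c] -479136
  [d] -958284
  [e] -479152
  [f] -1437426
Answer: a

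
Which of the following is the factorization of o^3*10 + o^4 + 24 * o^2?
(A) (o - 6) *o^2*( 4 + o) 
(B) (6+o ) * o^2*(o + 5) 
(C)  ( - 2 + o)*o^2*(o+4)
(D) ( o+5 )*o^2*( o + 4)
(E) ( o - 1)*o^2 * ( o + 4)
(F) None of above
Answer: F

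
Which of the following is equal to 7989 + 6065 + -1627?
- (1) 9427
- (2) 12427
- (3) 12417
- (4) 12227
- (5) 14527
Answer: 2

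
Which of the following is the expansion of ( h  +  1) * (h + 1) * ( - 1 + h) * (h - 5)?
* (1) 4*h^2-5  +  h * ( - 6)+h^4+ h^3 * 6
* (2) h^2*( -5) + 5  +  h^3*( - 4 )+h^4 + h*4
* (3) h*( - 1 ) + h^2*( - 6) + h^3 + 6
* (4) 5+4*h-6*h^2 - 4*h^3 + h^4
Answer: 4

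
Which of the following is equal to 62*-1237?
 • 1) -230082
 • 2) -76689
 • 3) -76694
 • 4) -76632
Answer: 3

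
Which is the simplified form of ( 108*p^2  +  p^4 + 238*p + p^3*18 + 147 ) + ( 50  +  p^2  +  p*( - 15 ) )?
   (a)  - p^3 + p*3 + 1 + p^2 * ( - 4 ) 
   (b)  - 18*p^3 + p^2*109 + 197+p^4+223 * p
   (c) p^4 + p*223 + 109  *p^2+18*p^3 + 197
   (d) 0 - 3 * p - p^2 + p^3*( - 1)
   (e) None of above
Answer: c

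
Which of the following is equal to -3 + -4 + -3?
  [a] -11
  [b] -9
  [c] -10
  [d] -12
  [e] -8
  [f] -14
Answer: c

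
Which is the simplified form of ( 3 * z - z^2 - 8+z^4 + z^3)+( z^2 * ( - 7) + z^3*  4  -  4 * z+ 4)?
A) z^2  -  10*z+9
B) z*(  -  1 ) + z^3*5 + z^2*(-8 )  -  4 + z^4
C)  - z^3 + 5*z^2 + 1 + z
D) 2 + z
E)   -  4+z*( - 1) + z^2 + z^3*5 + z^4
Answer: B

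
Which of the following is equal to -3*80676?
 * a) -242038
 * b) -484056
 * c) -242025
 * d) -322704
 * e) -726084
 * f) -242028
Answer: f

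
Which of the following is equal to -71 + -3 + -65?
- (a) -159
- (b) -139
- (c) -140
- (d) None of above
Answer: b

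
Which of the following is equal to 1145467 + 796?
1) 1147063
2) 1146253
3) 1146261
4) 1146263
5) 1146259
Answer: 4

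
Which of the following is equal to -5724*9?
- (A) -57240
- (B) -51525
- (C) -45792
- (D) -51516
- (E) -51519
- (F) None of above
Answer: D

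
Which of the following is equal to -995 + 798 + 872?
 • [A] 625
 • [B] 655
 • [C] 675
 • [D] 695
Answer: C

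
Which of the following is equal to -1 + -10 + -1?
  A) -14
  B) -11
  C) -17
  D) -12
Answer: D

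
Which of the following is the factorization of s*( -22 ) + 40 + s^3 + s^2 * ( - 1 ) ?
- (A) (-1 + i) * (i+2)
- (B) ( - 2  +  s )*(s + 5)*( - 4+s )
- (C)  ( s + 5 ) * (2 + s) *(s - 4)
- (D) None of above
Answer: B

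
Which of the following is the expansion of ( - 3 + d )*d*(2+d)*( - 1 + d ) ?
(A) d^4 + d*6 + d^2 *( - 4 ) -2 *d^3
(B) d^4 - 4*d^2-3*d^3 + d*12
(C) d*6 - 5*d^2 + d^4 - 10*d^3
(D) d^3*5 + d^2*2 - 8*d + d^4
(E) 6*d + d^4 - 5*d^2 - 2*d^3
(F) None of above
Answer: E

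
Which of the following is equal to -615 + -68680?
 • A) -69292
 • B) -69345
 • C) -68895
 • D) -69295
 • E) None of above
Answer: D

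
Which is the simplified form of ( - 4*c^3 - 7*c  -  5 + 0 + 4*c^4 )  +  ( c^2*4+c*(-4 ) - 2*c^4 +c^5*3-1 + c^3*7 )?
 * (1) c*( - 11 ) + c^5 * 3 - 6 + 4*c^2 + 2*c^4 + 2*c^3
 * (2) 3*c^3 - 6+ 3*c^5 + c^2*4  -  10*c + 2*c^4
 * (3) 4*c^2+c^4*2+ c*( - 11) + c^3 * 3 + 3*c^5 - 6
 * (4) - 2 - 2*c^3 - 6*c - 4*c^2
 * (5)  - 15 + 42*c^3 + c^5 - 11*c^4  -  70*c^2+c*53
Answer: 3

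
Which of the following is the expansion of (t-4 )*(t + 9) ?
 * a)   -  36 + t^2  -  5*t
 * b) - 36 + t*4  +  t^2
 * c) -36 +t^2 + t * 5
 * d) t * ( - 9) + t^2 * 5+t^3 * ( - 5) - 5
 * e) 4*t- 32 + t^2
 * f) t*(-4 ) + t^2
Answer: c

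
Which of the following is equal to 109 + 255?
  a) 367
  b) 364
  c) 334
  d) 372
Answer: b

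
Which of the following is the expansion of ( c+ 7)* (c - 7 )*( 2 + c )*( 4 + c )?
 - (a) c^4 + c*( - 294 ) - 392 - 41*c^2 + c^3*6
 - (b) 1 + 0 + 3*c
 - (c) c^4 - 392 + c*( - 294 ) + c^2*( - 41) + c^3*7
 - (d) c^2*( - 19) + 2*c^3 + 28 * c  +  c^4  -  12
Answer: a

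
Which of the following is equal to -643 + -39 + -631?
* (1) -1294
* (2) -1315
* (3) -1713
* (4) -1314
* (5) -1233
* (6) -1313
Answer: 6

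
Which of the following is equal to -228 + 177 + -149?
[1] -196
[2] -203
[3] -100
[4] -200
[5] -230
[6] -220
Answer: 4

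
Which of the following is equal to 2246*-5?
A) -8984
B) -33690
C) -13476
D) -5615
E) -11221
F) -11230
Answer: F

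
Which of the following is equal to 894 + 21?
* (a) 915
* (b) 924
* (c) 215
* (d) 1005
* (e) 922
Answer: a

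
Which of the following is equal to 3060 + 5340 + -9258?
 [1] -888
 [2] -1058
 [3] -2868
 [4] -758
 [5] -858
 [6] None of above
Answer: 5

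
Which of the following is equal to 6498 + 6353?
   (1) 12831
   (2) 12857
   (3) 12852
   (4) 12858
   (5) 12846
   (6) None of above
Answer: 6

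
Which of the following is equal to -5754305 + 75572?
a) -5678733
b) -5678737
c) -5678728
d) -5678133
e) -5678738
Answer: a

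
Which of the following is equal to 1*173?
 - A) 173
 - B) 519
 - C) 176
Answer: A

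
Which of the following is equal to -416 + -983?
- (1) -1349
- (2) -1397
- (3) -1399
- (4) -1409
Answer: 3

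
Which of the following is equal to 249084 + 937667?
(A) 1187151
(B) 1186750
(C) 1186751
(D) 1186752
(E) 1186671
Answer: C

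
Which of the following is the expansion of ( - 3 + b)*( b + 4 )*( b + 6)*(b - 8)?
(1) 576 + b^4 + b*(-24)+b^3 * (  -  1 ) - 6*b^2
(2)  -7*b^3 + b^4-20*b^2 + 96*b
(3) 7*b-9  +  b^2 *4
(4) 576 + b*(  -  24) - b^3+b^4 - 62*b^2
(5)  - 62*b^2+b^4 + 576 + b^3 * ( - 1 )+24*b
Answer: 4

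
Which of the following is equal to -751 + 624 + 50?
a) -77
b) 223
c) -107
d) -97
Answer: a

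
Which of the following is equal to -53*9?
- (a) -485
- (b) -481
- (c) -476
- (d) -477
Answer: d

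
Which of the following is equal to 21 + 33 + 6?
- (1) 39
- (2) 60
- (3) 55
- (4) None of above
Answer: 2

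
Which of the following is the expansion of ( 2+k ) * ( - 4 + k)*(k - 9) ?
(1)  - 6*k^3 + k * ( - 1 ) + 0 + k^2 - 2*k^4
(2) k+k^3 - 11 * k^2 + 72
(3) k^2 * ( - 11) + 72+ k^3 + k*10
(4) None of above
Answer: 3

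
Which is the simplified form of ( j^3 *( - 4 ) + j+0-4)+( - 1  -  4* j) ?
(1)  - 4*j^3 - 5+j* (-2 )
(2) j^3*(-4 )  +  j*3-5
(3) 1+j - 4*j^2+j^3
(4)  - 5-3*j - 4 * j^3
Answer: 4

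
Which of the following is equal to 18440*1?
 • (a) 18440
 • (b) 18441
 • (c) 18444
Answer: a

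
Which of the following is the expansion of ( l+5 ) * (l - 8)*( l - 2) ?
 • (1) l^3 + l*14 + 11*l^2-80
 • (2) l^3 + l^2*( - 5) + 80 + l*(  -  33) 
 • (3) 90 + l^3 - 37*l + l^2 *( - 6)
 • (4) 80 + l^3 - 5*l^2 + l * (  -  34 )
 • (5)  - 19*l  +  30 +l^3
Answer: 4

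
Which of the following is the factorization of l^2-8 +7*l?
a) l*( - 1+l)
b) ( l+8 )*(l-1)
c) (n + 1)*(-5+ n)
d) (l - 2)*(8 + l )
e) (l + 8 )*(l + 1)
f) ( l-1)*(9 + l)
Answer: b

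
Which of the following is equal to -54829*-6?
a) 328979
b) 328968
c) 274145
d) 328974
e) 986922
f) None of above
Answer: d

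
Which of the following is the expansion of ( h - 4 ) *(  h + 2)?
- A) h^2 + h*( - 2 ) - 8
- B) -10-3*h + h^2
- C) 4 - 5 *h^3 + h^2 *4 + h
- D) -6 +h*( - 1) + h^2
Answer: A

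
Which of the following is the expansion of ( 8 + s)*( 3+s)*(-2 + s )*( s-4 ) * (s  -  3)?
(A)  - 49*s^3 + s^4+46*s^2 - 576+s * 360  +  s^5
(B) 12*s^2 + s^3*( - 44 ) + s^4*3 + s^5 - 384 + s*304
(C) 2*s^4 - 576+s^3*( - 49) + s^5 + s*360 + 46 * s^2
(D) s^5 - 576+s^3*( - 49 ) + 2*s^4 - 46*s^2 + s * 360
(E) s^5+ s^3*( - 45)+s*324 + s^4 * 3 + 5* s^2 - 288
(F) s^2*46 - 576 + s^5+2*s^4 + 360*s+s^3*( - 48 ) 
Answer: C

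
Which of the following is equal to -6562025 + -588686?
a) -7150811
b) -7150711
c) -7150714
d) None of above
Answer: b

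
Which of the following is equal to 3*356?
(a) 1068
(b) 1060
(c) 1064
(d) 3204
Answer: a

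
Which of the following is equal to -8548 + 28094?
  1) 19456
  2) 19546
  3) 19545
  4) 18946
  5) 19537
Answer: 2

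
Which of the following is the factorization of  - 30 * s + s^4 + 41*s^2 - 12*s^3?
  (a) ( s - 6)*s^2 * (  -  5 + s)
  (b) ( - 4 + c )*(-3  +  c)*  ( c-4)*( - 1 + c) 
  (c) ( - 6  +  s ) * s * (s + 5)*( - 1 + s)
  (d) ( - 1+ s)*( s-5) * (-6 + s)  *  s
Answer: d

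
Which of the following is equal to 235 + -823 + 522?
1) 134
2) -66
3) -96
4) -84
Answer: 2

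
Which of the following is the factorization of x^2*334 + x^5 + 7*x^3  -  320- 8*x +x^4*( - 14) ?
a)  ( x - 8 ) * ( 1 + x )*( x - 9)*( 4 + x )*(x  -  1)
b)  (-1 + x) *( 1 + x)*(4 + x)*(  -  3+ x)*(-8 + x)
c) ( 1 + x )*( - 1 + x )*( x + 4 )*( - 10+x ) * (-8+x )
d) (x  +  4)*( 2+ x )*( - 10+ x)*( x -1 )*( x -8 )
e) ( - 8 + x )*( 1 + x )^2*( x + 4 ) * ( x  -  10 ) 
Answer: c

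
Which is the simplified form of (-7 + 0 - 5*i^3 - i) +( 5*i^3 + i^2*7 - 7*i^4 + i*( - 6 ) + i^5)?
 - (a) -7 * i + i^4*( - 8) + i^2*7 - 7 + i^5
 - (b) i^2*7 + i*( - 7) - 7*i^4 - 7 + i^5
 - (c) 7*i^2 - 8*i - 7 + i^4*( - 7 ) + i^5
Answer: b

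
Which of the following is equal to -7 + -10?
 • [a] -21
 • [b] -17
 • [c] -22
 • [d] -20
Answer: b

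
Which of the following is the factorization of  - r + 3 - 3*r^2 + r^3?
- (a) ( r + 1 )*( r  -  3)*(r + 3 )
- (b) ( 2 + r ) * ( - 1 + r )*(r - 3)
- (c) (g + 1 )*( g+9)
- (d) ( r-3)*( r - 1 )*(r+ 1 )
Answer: d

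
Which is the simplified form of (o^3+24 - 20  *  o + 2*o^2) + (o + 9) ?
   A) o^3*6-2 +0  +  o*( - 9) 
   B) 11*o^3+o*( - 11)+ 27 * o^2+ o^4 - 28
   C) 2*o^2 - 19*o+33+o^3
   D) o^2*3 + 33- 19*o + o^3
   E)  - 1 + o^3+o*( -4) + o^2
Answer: C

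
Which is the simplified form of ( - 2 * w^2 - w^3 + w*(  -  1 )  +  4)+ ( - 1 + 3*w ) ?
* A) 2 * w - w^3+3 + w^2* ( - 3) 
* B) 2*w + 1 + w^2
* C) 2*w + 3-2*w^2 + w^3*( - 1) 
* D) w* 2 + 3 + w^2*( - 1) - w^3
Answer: C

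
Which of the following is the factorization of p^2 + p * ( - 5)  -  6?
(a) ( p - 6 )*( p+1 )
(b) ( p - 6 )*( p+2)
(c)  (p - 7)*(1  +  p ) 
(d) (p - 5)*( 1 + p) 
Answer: a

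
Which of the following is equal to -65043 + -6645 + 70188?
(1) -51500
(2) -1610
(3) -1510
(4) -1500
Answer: 4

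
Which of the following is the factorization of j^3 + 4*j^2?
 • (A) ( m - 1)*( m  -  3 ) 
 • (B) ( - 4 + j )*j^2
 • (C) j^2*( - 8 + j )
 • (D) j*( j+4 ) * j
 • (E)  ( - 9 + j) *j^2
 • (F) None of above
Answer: D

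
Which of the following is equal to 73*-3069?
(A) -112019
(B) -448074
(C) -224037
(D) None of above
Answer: C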